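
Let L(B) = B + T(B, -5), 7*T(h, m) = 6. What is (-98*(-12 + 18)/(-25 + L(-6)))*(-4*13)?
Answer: -214032/211 ≈ -1014.4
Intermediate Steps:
T(h, m) = 6/7 (T(h, m) = (1/7)*6 = 6/7)
L(B) = 6/7 + B (L(B) = B + 6/7 = 6/7 + B)
(-98*(-12 + 18)/(-25 + L(-6)))*(-4*13) = (-98*(-12 + 18)/(-25 + (6/7 - 6)))*(-4*13) = -588/(-25 - 36/7)*(-52) = -588/(-211/7)*(-52) = -588*(-7)/211*(-52) = -98*(-42/211)*(-52) = (4116/211)*(-52) = -214032/211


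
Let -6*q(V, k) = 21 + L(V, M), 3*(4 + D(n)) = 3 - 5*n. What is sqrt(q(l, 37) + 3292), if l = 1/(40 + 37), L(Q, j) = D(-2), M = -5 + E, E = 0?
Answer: 14*sqrt(151)/3 ≈ 57.345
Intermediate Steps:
D(n) = -3 - 5*n/3 (D(n) = -4 + (3 - 5*n)/3 = -4 + (1 - 5*n/3) = -3 - 5*n/3)
M = -5 (M = -5 + 0 = -5)
L(Q, j) = 1/3 (L(Q, j) = -3 - 5/3*(-2) = -3 + 10/3 = 1/3)
l = 1/77 ≈ 0.012987
q(V, k) = -32/9 (q(V, k) = -(21 + 1/3)/6 = -1/6*64/3 = -32/9)
sqrt(q(l, 37) + 3292) = sqrt(-32/9 + 3292) = sqrt(29596/9) = 14*sqrt(151)/3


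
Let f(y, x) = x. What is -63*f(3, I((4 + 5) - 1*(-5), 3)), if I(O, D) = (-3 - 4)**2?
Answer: -3087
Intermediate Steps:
I(O, D) = 49 (I(O, D) = (-7)**2 = 49)
-63*f(3, I((4 + 5) - 1*(-5), 3)) = -63*49 = -3087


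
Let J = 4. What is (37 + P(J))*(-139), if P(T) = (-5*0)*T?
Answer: -5143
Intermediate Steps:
P(T) = 0 (P(T) = 0*T = 0)
(37 + P(J))*(-139) = (37 + 0)*(-139) = 37*(-139) = -5143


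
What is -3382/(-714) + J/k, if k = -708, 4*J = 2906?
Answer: 208415/56168 ≈ 3.7106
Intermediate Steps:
J = 1453/2 (J = (1/4)*2906 = 1453/2 ≈ 726.50)
-3382/(-714) + J/k = -3382/(-714) + (1453/2)/(-708) = -3382*(-1/714) + (1453/2)*(-1/708) = 1691/357 - 1453/1416 = 208415/56168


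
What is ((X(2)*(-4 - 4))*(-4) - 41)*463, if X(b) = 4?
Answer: 40281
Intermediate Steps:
((X(2)*(-4 - 4))*(-4) - 41)*463 = ((4*(-4 - 4))*(-4) - 41)*463 = ((4*(-8))*(-4) - 41)*463 = (-32*(-4) - 41)*463 = (128 - 41)*463 = 87*463 = 40281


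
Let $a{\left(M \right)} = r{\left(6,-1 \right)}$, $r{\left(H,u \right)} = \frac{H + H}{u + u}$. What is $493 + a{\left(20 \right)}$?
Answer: $487$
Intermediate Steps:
$r{\left(H,u \right)} = \frac{H}{u}$ ($r{\left(H,u \right)} = \frac{2 H}{2 u} = 2 H \frac{1}{2 u} = \frac{H}{u}$)
$a{\left(M \right)} = -6$ ($a{\left(M \right)} = \frac{6}{-1} = 6 \left(-1\right) = -6$)
$493 + a{\left(20 \right)} = 493 - 6 = 487$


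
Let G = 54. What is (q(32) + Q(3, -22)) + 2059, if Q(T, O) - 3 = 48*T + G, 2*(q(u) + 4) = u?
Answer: 2272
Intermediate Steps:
q(u) = -4 + u/2
Q(T, O) = 57 + 48*T (Q(T, O) = 3 + (48*T + 54) = 3 + (54 + 48*T) = 57 + 48*T)
(q(32) + Q(3, -22)) + 2059 = ((-4 + (½)*32) + (57 + 48*3)) + 2059 = ((-4 + 16) + (57 + 144)) + 2059 = (12 + 201) + 2059 = 213 + 2059 = 2272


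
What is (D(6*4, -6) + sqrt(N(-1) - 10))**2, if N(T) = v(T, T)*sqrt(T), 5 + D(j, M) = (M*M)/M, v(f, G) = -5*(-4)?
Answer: (11 - sqrt(10)*sqrt(-1 + 2*I))**2 ≈ 56.307 - 68.495*I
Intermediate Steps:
v(f, G) = 20
D(j, M) = -5 + M (D(j, M) = -5 + (M*M)/M = -5 + M**2/M = -5 + M)
N(T) = 20*sqrt(T)
(D(6*4, -6) + sqrt(N(-1) - 10))**2 = ((-5 - 6) + sqrt(20*sqrt(-1) - 10))**2 = (-11 + sqrt(20*I - 10))**2 = (-11 + sqrt(-10 + 20*I))**2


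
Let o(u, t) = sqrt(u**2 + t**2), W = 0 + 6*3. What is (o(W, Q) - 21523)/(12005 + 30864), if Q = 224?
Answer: -21523/42869 + 10*sqrt(505)/42869 ≈ -0.49682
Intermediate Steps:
W = 18 (W = 0 + 18 = 18)
o(u, t) = sqrt(t**2 + u**2)
(o(W, Q) - 21523)/(12005 + 30864) = (sqrt(224**2 + 18**2) - 21523)/(12005 + 30864) = (sqrt(50176 + 324) - 21523)/42869 = (sqrt(50500) - 21523)*(1/42869) = (10*sqrt(505) - 21523)*(1/42869) = (-21523 + 10*sqrt(505))*(1/42869) = -21523/42869 + 10*sqrt(505)/42869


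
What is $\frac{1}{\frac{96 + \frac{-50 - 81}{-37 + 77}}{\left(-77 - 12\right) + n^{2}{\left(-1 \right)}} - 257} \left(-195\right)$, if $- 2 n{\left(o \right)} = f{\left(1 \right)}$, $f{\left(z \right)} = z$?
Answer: $\frac{230750}{305353} \approx 0.75568$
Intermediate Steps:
$n{\left(o \right)} = - \frac{1}{2}$ ($n{\left(o \right)} = \left(- \frac{1}{2}\right) 1 = - \frac{1}{2}$)
$\frac{1}{\frac{96 + \frac{-50 - 81}{-37 + 77}}{\left(-77 - 12\right) + n^{2}{\left(-1 \right)}} - 257} \left(-195\right) = \frac{1}{\frac{96 + \frac{-50 - 81}{-37 + 77}}{\left(-77 - 12\right) + \left(- \frac{1}{2}\right)^{2}} - 257} \left(-195\right) = \frac{1}{\frac{96 - \frac{131}{40}}{\left(-77 - 12\right) + \frac{1}{4}} - 257} \left(-195\right) = \frac{1}{\frac{96 - \frac{131}{40}}{-89 + \frac{1}{4}} - 257} \left(-195\right) = \frac{1}{\frac{96 - \frac{131}{40}}{- \frac{355}{4}} - 257} \left(-195\right) = \frac{1}{\frac{3709}{40} \left(- \frac{4}{355}\right) - 257} \left(-195\right) = \frac{1}{- \frac{3709}{3550} - 257} \left(-195\right) = \frac{1}{- \frac{916059}{3550}} \left(-195\right) = \left(- \frac{3550}{916059}\right) \left(-195\right) = \frac{230750}{305353}$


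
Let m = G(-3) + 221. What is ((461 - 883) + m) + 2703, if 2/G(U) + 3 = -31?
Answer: 42533/17 ≈ 2501.9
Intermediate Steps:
G(U) = -1/17 (G(U) = 2/(-3 - 31) = 2/(-34) = 2*(-1/34) = -1/17)
m = 3756/17 (m = -1/17 + 221 = 3756/17 ≈ 220.94)
((461 - 883) + m) + 2703 = ((461 - 883) + 3756/17) + 2703 = (-422 + 3756/17) + 2703 = -3418/17 + 2703 = 42533/17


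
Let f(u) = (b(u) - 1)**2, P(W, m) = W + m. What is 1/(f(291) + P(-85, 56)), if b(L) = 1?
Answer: -1/29 ≈ -0.034483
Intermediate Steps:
f(u) = 0 (f(u) = (1 - 1)**2 = 0**2 = 0)
1/(f(291) + P(-85, 56)) = 1/(0 + (-85 + 56)) = 1/(0 - 29) = 1/(-29) = -1/29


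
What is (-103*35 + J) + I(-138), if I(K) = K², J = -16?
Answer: 15423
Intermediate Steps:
(-103*35 + J) + I(-138) = (-103*35 - 16) + (-138)² = (-3605 - 16) + 19044 = -3621 + 19044 = 15423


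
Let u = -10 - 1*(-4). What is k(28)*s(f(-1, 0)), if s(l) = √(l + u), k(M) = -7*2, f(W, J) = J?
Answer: -14*I*√6 ≈ -34.293*I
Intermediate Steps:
u = -6 (u = -10 + 4 = -6)
k(M) = -14
s(l) = √(-6 + l) (s(l) = √(l - 6) = √(-6 + l))
k(28)*s(f(-1, 0)) = -14*√(-6 + 0) = -14*I*√6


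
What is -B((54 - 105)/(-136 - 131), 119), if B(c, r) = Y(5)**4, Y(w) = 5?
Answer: -625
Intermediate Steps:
B(c, r) = 625 (B(c, r) = 5**4 = 625)
-B((54 - 105)/(-136 - 131), 119) = -1*625 = -625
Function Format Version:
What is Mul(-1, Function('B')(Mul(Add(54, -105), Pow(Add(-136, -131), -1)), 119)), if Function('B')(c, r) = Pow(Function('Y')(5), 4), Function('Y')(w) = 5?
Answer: -625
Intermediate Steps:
Function('B')(c, r) = 625 (Function('B')(c, r) = Pow(5, 4) = 625)
Mul(-1, Function('B')(Mul(Add(54, -105), Pow(Add(-136, -131), -1)), 119)) = Mul(-1, 625) = -625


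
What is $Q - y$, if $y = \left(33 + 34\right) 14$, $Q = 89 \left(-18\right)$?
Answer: $-2540$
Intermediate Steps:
$Q = -1602$
$y = 938$ ($y = 67 \cdot 14 = 938$)
$Q - y = -1602 - 938 = -2540$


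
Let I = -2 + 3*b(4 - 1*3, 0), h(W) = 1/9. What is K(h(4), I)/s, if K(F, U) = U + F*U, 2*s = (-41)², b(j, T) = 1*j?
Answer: 20/15129 ≈ 0.0013220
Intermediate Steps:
b(j, T) = j
h(W) = ⅑
I = 1 (I = -2 + 3*(4 - 1*3) = -2 + 3*(4 - 3) = -2 + 3*1 = -2 + 3 = 1)
s = 1681/2 (s = (½)*(-41)² = (½)*1681 = 1681/2 ≈ 840.50)
K(h(4), I)/s = (1*(1 + ⅑))/(1681/2) = (1*(10/9))*(2/1681) = (10/9)*(2/1681) = 20/15129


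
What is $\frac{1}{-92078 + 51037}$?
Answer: $- \frac{1}{41041} \approx -2.4366 \cdot 10^{-5}$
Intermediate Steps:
$\frac{1}{-92078 + 51037} = \frac{1}{-41041} = - \frac{1}{41041}$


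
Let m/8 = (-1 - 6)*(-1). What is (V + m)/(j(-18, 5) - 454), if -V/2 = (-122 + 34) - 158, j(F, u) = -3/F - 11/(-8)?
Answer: -13152/10859 ≈ -1.2112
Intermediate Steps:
j(F, u) = 11/8 - 3/F (j(F, u) = -3/F - 11*(-⅛) = -3/F + 11/8 = 11/8 - 3/F)
V = 492 (V = -2*((-122 + 34) - 158) = -2*(-88 - 158) = -2*(-246) = 492)
m = 56 (m = 8*((-1 - 6)*(-1)) = 8*(-7*(-1)) = 8*7 = 56)
(V + m)/(j(-18, 5) - 454) = (492 + 56)/((11/8 - 3/(-18)) - 454) = 548/((11/8 - 3*(-1/18)) - 454) = 548/((11/8 + ⅙) - 454) = 548/(37/24 - 454) = 548/(-10859/24) = 548*(-24/10859) = -13152/10859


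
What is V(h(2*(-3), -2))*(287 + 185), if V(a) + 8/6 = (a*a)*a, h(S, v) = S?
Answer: -307744/3 ≈ -1.0258e+5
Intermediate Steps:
V(a) = -4/3 + a³ (V(a) = -4/3 + (a*a)*a = -4/3 + a²*a = -4/3 + a³)
V(h(2*(-3), -2))*(287 + 185) = (-4/3 + (2*(-3))³)*(287 + 185) = (-4/3 + (-6)³)*472 = (-4/3 - 216)*472 = -652/3*472 = -307744/3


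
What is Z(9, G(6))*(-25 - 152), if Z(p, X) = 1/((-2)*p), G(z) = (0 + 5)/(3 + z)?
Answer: 59/6 ≈ 9.8333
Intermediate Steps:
G(z) = 5/(3 + z)
Z(p, X) = -1/(2*p)
Z(9, G(6))*(-25 - 152) = (-1/2/9)*(-25 - 152) = -1/2*1/9*(-177) = -1/18*(-177) = 59/6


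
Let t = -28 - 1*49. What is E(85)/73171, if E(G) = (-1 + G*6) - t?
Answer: 586/73171 ≈ 0.0080086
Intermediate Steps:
t = -77 (t = -28 - 49 = -77)
E(G) = 76 + 6*G (E(G) = (-1 + G*6) - 1*(-77) = (-1 + 6*G) + 77 = 76 + 6*G)
E(85)/73171 = (76 + 6*85)/73171 = (76 + 510)*(1/73171) = 586*(1/73171) = 586/73171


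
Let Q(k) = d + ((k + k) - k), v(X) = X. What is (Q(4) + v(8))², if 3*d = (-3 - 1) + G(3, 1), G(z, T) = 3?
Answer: 1225/9 ≈ 136.11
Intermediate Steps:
d = -⅓ (d = ((-3 - 1) + 3)/3 = (-4 + 3)/3 = (⅓)*(-1) = -⅓ ≈ -0.33333)
Q(k) = -⅓ + k (Q(k) = -⅓ + ((k + k) - k) = -⅓ + (2*k - k) = -⅓ + k)
(Q(4) + v(8))² = ((-⅓ + 4) + 8)² = (11/3 + 8)² = (35/3)² = 1225/9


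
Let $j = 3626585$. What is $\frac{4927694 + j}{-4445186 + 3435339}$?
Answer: $- \frac{8554279}{1009847} \approx -8.4709$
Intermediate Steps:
$\frac{4927694 + j}{-4445186 + 3435339} = \frac{4927694 + 3626585}{-4445186 + 3435339} = \frac{8554279}{-1009847} = 8554279 \left(- \frac{1}{1009847}\right) = - \frac{8554279}{1009847}$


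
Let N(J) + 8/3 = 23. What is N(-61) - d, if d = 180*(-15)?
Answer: 8161/3 ≈ 2720.3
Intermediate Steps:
N(J) = 61/3 (N(J) = -8/3 + 23 = 61/3)
d = -2700
N(-61) - d = 61/3 - 1*(-2700) = 61/3 + 2700 = 8161/3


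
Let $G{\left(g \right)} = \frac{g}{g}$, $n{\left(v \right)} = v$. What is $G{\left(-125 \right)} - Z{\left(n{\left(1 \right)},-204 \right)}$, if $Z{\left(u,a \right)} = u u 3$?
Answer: $-2$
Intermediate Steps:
$G{\left(g \right)} = 1$
$Z{\left(u,a \right)} = 3 u^{2}$ ($Z{\left(u,a \right)} = u^{2} \cdot 3 = 3 u^{2}$)
$G{\left(-125 \right)} - Z{\left(n{\left(1 \right)},-204 \right)} = 1 - 3 \cdot 1^{2} = 1 - 3 \cdot 1 = 1 - 3 = -2$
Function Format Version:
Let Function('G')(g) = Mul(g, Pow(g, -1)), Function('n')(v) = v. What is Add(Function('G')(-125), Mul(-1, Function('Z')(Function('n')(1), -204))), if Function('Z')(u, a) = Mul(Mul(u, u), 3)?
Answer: -2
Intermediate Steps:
Function('G')(g) = 1
Function('Z')(u, a) = Mul(3, Pow(u, 2)) (Function('Z')(u, a) = Mul(Pow(u, 2), 3) = Mul(3, Pow(u, 2)))
Add(Function('G')(-125), Mul(-1, Function('Z')(Function('n')(1), -204))) = Add(1, Mul(-1, Mul(3, Pow(1, 2)))) = Add(1, Mul(-1, Mul(3, 1))) = Add(1, Mul(-1, 3)) = Add(1, -3) = -2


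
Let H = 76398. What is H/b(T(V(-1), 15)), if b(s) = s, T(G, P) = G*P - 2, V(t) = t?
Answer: -4494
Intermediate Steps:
T(G, P) = -2 + G*P
H/b(T(V(-1), 15)) = 76398/(-2 - 1*15) = 76398/(-2 - 15) = 76398/(-17) = 76398*(-1/17) = -4494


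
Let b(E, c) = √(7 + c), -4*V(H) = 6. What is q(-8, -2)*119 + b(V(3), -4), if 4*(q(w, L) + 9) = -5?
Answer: -4879/4 + √3 ≈ -1218.0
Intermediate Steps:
q(w, L) = -41/4 (q(w, L) = -9 + (¼)*(-5) = -9 - 5/4 = -41/4)
V(H) = -3/2 (V(H) = -¼*6 = -3/2)
q(-8, -2)*119 + b(V(3), -4) = -41/4*119 + √(7 - 4) = -4879/4 + √3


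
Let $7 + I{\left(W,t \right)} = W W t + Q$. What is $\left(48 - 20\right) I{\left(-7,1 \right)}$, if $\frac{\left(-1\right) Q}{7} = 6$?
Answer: $0$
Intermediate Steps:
$Q = -42$ ($Q = \left(-7\right) 6 = -42$)
$I{\left(W,t \right)} = -49 + t W^{2}$ ($I{\left(W,t \right)} = -7 + \left(W W t - 42\right) = -7 + \left(W^{2} t - 42\right) = -7 + \left(t W^{2} - 42\right) = -7 + \left(-42 + t W^{2}\right) = -49 + t W^{2}$)
$\left(48 - 20\right) I{\left(-7,1 \right)} = \left(48 - 20\right) \left(-49 + 1 \left(-7\right)^{2}\right) = 28 \left(-49 + 1 \cdot 49\right) = 28 \left(-49 + 49\right) = 28 \cdot 0 = 0$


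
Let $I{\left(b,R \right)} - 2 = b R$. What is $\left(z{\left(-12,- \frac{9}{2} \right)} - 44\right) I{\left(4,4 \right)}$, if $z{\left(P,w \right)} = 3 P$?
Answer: $-1440$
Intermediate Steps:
$I{\left(b,R \right)} = 2 + R b$ ($I{\left(b,R \right)} = 2 + b R = 2 + R b$)
$\left(z{\left(-12,- \frac{9}{2} \right)} - 44\right) I{\left(4,4 \right)} = \left(3 \left(-12\right) - 44\right) \left(2 + 4 \cdot 4\right) = \left(-36 - 44\right) \left(2 + 16\right) = \left(-80\right) 18 = -1440$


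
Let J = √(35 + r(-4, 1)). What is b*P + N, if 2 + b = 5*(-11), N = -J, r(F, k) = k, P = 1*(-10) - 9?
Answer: 1077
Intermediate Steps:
P = -19 (P = -10 - 9 = -19)
J = 6 (J = √(35 + 1) = √36 = 6)
N = -6 (N = -1*6 = -6)
b = -57 (b = -2 + 5*(-11) = -2 - 55 = -57)
b*P + N = -57*(-19) - 6 = 1083 - 6 = 1077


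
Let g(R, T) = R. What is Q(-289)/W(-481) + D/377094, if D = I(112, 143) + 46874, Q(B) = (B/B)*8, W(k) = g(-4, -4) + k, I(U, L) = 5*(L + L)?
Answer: 10205344/91445295 ≈ 0.11160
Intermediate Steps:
I(U, L) = 10*L (I(U, L) = 5*(2*L) = 10*L)
W(k) = -4 + k
Q(B) = 8 (Q(B) = 1*8 = 8)
D = 48304 (D = 10*143 + 46874 = 1430 + 46874 = 48304)
Q(-289)/W(-481) + D/377094 = 8/(-4 - 481) + 48304/377094 = 8/(-485) + 48304*(1/377094) = 8*(-1/485) + 24152/188547 = -8/485 + 24152/188547 = 10205344/91445295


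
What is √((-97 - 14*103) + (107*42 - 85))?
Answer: √2870 ≈ 53.572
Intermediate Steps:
√((-97 - 14*103) + (107*42 - 85)) = √((-97 - 1442) + (4494 - 85)) = √(-1539 + 4409) = √2870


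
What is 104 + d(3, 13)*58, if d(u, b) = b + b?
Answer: 1612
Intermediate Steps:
d(u, b) = 2*b
104 + d(3, 13)*58 = 104 + (2*13)*58 = 104 + 26*58 = 104 + 1508 = 1612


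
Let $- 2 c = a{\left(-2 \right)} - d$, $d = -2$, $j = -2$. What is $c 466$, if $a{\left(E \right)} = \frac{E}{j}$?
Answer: $-699$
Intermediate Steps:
$a{\left(E \right)} = - \frac{E}{2}$ ($a{\left(E \right)} = \frac{E}{-2} = E \left(- \frac{1}{2}\right) = - \frac{E}{2}$)
$c = - \frac{3}{2}$ ($c = - \frac{\left(- \frac{1}{2}\right) \left(-2\right) - -2}{2} = - \frac{1 + 2}{2} = \left(- \frac{1}{2}\right) 3 = - \frac{3}{2} \approx -1.5$)
$c 466 = \left(- \frac{3}{2}\right) 466 = -699$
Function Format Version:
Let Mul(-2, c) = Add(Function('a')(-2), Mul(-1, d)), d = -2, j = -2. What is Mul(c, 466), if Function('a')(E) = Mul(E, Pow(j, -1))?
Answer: -699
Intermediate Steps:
Function('a')(E) = Mul(Rational(-1, 2), E) (Function('a')(E) = Mul(E, Pow(-2, -1)) = Mul(E, Rational(-1, 2)) = Mul(Rational(-1, 2), E))
c = Rational(-3, 2) (c = Mul(Rational(-1, 2), Add(Mul(Rational(-1, 2), -2), Mul(-1, -2))) = Mul(Rational(-1, 2), Add(1, 2)) = Mul(Rational(-1, 2), 3) = Rational(-3, 2) ≈ -1.5000)
Mul(c, 466) = Mul(Rational(-3, 2), 466) = -699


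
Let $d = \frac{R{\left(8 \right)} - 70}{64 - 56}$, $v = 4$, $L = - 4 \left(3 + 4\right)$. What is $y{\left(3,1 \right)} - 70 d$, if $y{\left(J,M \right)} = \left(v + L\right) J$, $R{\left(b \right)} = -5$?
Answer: $\frac{2337}{4} \approx 584.25$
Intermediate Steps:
$L = -28$ ($L = \left(-4\right) 7 = -28$)
$y{\left(J,M \right)} = - 24 J$ ($y{\left(J,M \right)} = \left(4 - 28\right) J = - 24 J$)
$d = - \frac{75}{8}$ ($d = \frac{-5 - 70}{64 - 56} = - \frac{75}{8} \approx -9.375$)
$y{\left(3,1 \right)} - 70 d = \left(-24\right) 3 - - \frac{2625}{4} = -72 + \frac{2625}{4} = \frac{2337}{4}$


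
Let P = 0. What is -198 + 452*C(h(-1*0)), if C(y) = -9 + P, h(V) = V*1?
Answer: -4266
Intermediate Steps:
h(V) = V
C(y) = -9 (C(y) = -9 + 0 = -9)
-198 + 452*C(h(-1*0)) = -198 + 452*(-9) = -198 - 4068 = -4266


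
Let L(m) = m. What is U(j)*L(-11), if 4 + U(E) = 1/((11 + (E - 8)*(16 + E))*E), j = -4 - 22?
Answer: 401555/9126 ≈ 44.001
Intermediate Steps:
j = -26
U(E) = -4 + 1/(E*(11 + (-8 + E)*(16 + E))) (U(E) = -4 + 1/((11 + (E - 8)*(16 + E))*E) = -4 + 1/((11 + (-8 + E)*(16 + E))*E) = -4 + 1/(E*(11 + (-8 + E)*(16 + E))))
U(j)*L(-11) = ((1 - 32*(-26)² - 4*(-26)³ + 468*(-26))/((-26)*(-117 + (-26)² + 8*(-26))))*(-11) = -(1 - 32*676 - 4*(-17576) - 12168)/(26*(-117 + 676 - 208))*(-11) = -1/26*(1 - 21632 + 70304 - 12168)/351*(-11) = -1/26*1/351*36505*(-11) = -36505/9126*(-11) = 401555/9126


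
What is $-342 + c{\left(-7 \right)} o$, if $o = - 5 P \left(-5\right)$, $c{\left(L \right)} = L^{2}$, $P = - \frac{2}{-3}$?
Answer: $\frac{1424}{3} \approx 474.67$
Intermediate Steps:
$P = \frac{2}{3}$ ($P = \left(-2\right) \left(- \frac{1}{3}\right) = \frac{2}{3} \approx 0.66667$)
$o = \frac{50}{3}$ ($o = \left(-5\right) \frac{2}{3} \left(-5\right) = \left(- \frac{10}{3}\right) \left(-5\right) = \frac{50}{3} \approx 16.667$)
$-342 + c{\left(-7 \right)} o = -342 + \left(-7\right)^{2} \cdot \frac{50}{3} = -342 + 49 \cdot \frac{50}{3} = -342 + \frac{2450}{3} = \frac{1424}{3}$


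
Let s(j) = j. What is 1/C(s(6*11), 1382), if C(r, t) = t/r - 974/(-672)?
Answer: 1232/27583 ≈ 0.044665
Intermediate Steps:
C(r, t) = 487/336 + t/r (C(r, t) = t/r - 974*(-1/672) = t/r + 487/336 = 487/336 + t/r)
1/C(s(6*11), 1382) = 1/(487/336 + 1382/((6*11))) = 1/(487/336 + 1382/66) = 1/(487/336 + 1382*(1/66)) = 1/(487/336 + 691/33) = 1/(27583/1232) = 1232/27583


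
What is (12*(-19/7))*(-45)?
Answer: 10260/7 ≈ 1465.7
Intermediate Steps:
(12*(-19/7))*(-45) = -228/7*(-45) = 10260/7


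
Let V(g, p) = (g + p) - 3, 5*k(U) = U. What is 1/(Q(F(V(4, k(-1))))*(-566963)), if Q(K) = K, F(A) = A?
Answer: -5/2267852 ≈ -2.2047e-6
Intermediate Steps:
k(U) = U/5
V(g, p) = -3 + g + p
1/(Q(F(V(4, k(-1))))*(-566963)) = 1/((-3 + 4 + (1/5)*(-1))*(-566963)) = 1/((-3 + 4 - 1/5)*(-566963)) = 1/((4/5)*(-566963)) = 1/(-2267852/5) = -5/2267852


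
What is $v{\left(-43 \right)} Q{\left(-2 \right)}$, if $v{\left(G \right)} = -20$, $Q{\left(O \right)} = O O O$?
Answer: $160$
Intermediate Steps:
$Q{\left(O \right)} = O^{3}$ ($Q{\left(O \right)} = O^{2} O = O^{3}$)
$v{\left(-43 \right)} Q{\left(-2 \right)} = - 20 \left(-2\right)^{3} = \left(-20\right) \left(-8\right) = 160$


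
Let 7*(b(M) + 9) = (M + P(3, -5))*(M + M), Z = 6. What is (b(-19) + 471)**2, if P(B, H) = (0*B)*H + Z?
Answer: 13897984/49 ≈ 2.8363e+5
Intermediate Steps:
P(B, H) = 6 (P(B, H) = (0*B)*H + 6 = 0*H + 6 = 0 + 6 = 6)
b(M) = -9 + 2*M*(6 + M)/7 (b(M) = -9 + ((M + 6)*(M + M))/7 = -9 + ((6 + M)*(2*M))/7 = -9 + (2*M*(6 + M))/7 = -9 + 2*M*(6 + M)/7)
(b(-19) + 471)**2 = ((-9 + (2/7)*(-19)**2 + (12/7)*(-19)) + 471)**2 = ((-9 + (2/7)*361 - 228/7) + 471)**2 = ((-9 + 722/7 - 228/7) + 471)**2 = (431/7 + 471)**2 = (3728/7)**2 = 13897984/49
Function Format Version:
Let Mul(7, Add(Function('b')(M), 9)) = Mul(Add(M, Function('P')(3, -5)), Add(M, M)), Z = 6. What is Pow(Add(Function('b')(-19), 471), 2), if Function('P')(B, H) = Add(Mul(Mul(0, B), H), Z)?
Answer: Rational(13897984, 49) ≈ 2.8363e+5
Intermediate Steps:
Function('P')(B, H) = 6 (Function('P')(B, H) = Add(Mul(Mul(0, B), H), 6) = Add(Mul(0, H), 6) = Add(0, 6) = 6)
Function('b')(M) = Add(-9, Mul(Rational(2, 7), M, Add(6, M))) (Function('b')(M) = Add(-9, Mul(Rational(1, 7), Mul(Add(M, 6), Add(M, M)))) = Add(-9, Mul(Rational(1, 7), Mul(Add(6, M), Mul(2, M)))) = Add(-9, Mul(Rational(1, 7), Mul(2, M, Add(6, M)))) = Add(-9, Mul(Rational(2, 7), M, Add(6, M))))
Pow(Add(Function('b')(-19), 471), 2) = Pow(Add(Add(-9, Mul(Rational(2, 7), Pow(-19, 2)), Mul(Rational(12, 7), -19)), 471), 2) = Pow(Add(Add(-9, Mul(Rational(2, 7), 361), Rational(-228, 7)), 471), 2) = Pow(Add(Add(-9, Rational(722, 7), Rational(-228, 7)), 471), 2) = Pow(Add(Rational(431, 7), 471), 2) = Pow(Rational(3728, 7), 2) = Rational(13897984, 49)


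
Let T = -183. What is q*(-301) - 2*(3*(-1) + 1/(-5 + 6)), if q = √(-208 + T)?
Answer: 4 - 301*I*√391 ≈ 4.0 - 5951.9*I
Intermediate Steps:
q = I*√391 (q = √(-208 - 183) = √(-391) = I*√391 ≈ 19.774*I)
q*(-301) - 2*(3*(-1) + 1/(-5 + 6)) = (I*√391)*(-301) - 2*(3*(-1) + 1/(-5 + 6)) = -301*I*√391 - 2*(-3 + 1/1) = -301*I*√391 - 2*(-3 + 1) = -301*I*√391 - 2*(-2) = -301*I*√391 + 4 = 4 - 301*I*√391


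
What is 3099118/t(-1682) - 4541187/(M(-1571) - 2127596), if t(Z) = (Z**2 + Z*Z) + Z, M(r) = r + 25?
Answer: 5380997713433/2007272041062 ≈ 2.6808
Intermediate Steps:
M(r) = 25 + r
t(Z) = Z + 2*Z**2 (t(Z) = (Z**2 + Z**2) + Z = 2*Z**2 + Z = Z + 2*Z**2)
3099118/t(-1682) - 4541187/(M(-1571) - 2127596) = 3099118/((-1682*(1 + 2*(-1682)))) - 4541187/((25 - 1571) - 2127596) = 3099118/((-1682*(1 - 3364))) - 4541187/(-1546 - 2127596) = 3099118/((-1682*(-3363))) - 4541187/(-2129142) = 3099118/5656566 - 4541187*(-1/2129142) = 3099118*(1/5656566) + 1513729/709714 = 1549559/2828283 + 1513729/709714 = 5380997713433/2007272041062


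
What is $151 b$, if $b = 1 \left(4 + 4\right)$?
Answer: $1208$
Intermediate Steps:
$b = 8$ ($b = 1 \cdot 8 = 8$)
$151 b = 151 \cdot 8 = 1208$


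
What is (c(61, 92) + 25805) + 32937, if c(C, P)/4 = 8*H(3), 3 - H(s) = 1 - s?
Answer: 58902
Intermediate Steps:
H(s) = 2 + s (H(s) = 3 - (1 - s) = 3 + (-1 + s) = 2 + s)
c(C, P) = 160 (c(C, P) = 4*(8*(2 + 3)) = 4*(8*5) = 4*40 = 160)
(c(61, 92) + 25805) + 32937 = (160 + 25805) + 32937 = 25965 + 32937 = 58902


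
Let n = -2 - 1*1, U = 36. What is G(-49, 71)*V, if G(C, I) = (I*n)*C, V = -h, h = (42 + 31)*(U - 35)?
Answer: -761901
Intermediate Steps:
n = -3 (n = -2 - 1 = -3)
h = 73 (h = (42 + 31)*(36 - 35) = 73*1 = 73)
V = -73 (V = -1*73 = -73)
G(C, I) = -3*C*I (G(C, I) = (I*(-3))*C = (-3*I)*C = -3*C*I)
G(-49, 71)*V = -3*(-49)*71*(-73) = 10437*(-73) = -761901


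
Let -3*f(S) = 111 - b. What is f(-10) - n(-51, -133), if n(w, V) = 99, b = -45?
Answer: -151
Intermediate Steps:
f(S) = -52 (f(S) = -(111 - 1*(-45))/3 = -(111 + 45)/3 = -1/3*156 = -52)
f(-10) - n(-51, -133) = -52 - 1*99 = -52 - 99 = -151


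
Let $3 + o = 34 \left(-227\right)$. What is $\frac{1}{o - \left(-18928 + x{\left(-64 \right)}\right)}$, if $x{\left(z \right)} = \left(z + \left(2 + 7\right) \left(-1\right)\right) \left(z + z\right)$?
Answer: $\frac{1}{1863} \approx 0.00053677$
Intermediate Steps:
$x{\left(z \right)} = 2 z \left(-9 + z\right)$ ($x{\left(z \right)} = \left(z + 9 \left(-1\right)\right) 2 z = \left(z - 9\right) 2 z = \left(-9 + z\right) 2 z = 2 z \left(-9 + z\right)$)
$o = -7721$ ($o = -3 + 34 \left(-227\right) = -3 - 7718 = -7721$)
$\frac{1}{o - \left(-18928 + x{\left(-64 \right)}\right)} = \frac{1}{-7721 + \left(18928 - 2 \left(-64\right) \left(-9 - 64\right)\right)} = \frac{1}{-7721 + \left(18928 - 2 \left(-64\right) \left(-73\right)\right)} = \frac{1}{-7721 + \left(18928 - 9344\right)} = \frac{1}{-7721 + 9584} = \frac{1}{1863}$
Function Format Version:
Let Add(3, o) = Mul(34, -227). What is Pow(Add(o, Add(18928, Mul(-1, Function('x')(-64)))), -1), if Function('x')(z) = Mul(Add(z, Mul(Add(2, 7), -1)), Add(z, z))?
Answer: Rational(1, 1863) ≈ 0.00053677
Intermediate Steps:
Function('x')(z) = Mul(2, z, Add(-9, z)) (Function('x')(z) = Mul(Add(z, Mul(9, -1)), Mul(2, z)) = Mul(Add(z, -9), Mul(2, z)) = Mul(Add(-9, z), Mul(2, z)) = Mul(2, z, Add(-9, z)))
o = -7721 (o = Add(-3, Mul(34, -227)) = Add(-3, -7718) = -7721)
Pow(Add(o, Add(18928, Mul(-1, Function('x')(-64)))), -1) = Pow(Add(-7721, Add(18928, Mul(-1, Mul(2, -64, Add(-9, -64))))), -1) = Pow(Add(-7721, Add(18928, Mul(-1, Mul(2, -64, -73)))), -1) = Pow(Add(-7721, Add(18928, Mul(-1, 9344))), -1) = Pow(Add(-7721, Add(18928, -9344)), -1) = Pow(Add(-7721, 9584), -1) = Pow(1863, -1) = Rational(1, 1863)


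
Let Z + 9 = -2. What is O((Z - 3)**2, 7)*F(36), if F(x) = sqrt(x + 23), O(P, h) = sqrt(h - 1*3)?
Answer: 2*sqrt(59) ≈ 15.362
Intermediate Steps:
Z = -11 (Z = -9 - 2 = -11)
O(P, h) = sqrt(-3 + h) (O(P, h) = sqrt(h - 3) = sqrt(-3 + h))
F(x) = sqrt(23 + x)
O((Z - 3)**2, 7)*F(36) = sqrt(-3 + 7)*sqrt(23 + 36) = sqrt(4)*sqrt(59) = 2*sqrt(59)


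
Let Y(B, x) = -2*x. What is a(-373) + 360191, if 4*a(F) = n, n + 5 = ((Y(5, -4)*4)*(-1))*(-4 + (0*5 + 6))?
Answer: 1440695/4 ≈ 3.6017e+5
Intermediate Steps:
n = -69 (n = -5 + ((-2*(-4)*4)*(-1))*(-4 + (0*5 + 6)) = -5 + ((8*4)*(-1))*(-4 + (0 + 6)) = -5 + (32*(-1))*(-4 + 6) = -5 - 32*2 = -5 - 64 = -69)
a(F) = -69/4 (a(F) = (¼)*(-69) = -69/4)
a(-373) + 360191 = -69/4 + 360191 = 1440695/4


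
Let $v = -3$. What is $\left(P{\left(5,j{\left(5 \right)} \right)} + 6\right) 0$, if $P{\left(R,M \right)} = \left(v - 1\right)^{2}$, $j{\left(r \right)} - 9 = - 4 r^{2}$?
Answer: $0$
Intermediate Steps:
$j{\left(r \right)} = 9 - 4 r^{2}$
$P{\left(R,M \right)} = 16$ ($P{\left(R,M \right)} = \left(-3 - 1\right)^{2} = \left(-4\right)^{2} = 16$)
$\left(P{\left(5,j{\left(5 \right)} \right)} + 6\right) 0 = \left(16 + 6\right) 0 = 22 \cdot 0 = 0$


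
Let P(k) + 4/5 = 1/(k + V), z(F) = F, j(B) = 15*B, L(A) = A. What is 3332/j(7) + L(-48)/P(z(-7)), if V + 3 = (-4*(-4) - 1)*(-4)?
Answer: 25844/285 ≈ 90.681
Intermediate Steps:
V = -63 (V = -3 + (-4*(-4) - 1)*(-4) = -3 + (16 - 1)*(-4) = -3 + 15*(-4) = -3 - 60 = -63)
P(k) = -4/5 + 1/(-63 + k) (P(k) = -4/5 + 1/(k - 63) = -4/5 + 1/(-63 + k))
3332/j(7) + L(-48)/P(z(-7)) = 3332/((15*7)) - 48*5*(-63 - 7)/(257 - 4*(-7)) = 3332/105 - 48*(-350/(257 + 28)) = 3332*(1/105) - 48/((1/5)*(-1/70)*285) = 476/15 - 48/(-57/70) = 476/15 - 48*(-70/57) = 476/15 + 1120/19 = 25844/285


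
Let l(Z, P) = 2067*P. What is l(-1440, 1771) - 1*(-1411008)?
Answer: 5071665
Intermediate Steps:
l(-1440, 1771) - 1*(-1411008) = 2067*1771 - 1*(-1411008) = 3660657 + 1411008 = 5071665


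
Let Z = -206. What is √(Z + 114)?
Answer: 2*I*√23 ≈ 9.5917*I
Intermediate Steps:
√(Z + 114) = √(-206 + 114) = √(-92) = 2*I*√23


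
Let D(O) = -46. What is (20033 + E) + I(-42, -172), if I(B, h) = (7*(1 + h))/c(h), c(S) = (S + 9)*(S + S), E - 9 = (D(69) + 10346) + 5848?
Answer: 2029244483/56072 ≈ 36190.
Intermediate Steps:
E = 16157 (E = 9 + ((-46 + 10346) + 5848) = 9 + (10300 + 5848) = 9 + 16148 = 16157)
c(S) = 2*S*(9 + S) (c(S) = (9 + S)*(2*S) = 2*S*(9 + S))
I(B, h) = (7 + 7*h)/(2*h*(9 + h)) (I(B, h) = (7*(1 + h))/((2*h*(9 + h))) = (7 + 7*h)*(1/(2*h*(9 + h))) = (7 + 7*h)/(2*h*(9 + h)))
(20033 + E) + I(-42, -172) = (20033 + 16157) + (7/2)*(1 - 172)/(-172*(9 - 172)) = 36190 + (7/2)*(-1/172)*(-171)/(-163) = 36190 + (7/2)*(-1/172)*(-1/163)*(-171) = 36190 - 1197/56072 = 2029244483/56072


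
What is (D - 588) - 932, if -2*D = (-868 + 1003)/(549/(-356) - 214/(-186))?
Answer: -3494402/2593 ≈ -1347.6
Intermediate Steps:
D = 446958/2593 (D = -(-868 + 1003)/(2*(549/(-356) - 214/(-186))) = -135/(2*(549*(-1/356) - 214*(-1/186))) = -135/(2*(-549/356 + 107/93)) = -135/(2*(-12965/33108)) = -135*(-33108)/(2*12965) = -1/2*(-893916/2593) = 446958/2593 ≈ 172.37)
(D - 588) - 932 = (446958/2593 - 588) - 932 = -1077726/2593 - 932 = -3494402/2593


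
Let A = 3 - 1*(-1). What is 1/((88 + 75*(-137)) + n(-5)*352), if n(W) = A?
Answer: -1/8779 ≈ -0.00011391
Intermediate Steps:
A = 4 (A = 3 + 1 = 4)
n(W) = 4
1/((88 + 75*(-137)) + n(-5)*352) = 1/((88 + 75*(-137)) + 4*352) = 1/((88 - 10275) + 1408) = 1/(-10187 + 1408) = 1/(-8779) = -1/8779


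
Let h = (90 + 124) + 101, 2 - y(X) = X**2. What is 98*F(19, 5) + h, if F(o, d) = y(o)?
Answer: -34867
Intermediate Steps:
y(X) = 2 - X**2
F(o, d) = 2 - o**2
h = 315 (h = 214 + 101 = 315)
98*F(19, 5) + h = 98*(2 - 1*19**2) + 315 = 98*(2 - 1*361) + 315 = 98*(2 - 361) + 315 = 98*(-359) + 315 = -35182 + 315 = -34867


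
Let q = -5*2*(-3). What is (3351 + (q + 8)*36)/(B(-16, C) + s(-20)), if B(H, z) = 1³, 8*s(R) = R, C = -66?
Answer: -3146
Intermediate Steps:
s(R) = R/8
q = 30 (q = -10*(-3) = 30)
B(H, z) = 1
(3351 + (q + 8)*36)/(B(-16, C) + s(-20)) = (3351 + (30 + 8)*36)/(1 + (⅛)*(-20)) = (3351 + 38*36)/(1 - 5/2) = (3351 + 1368)/(-3/2) = 4719*(-⅔) = -3146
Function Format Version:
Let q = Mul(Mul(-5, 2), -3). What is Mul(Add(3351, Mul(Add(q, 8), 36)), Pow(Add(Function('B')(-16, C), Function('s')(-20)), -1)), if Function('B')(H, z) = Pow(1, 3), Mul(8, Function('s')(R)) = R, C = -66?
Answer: -3146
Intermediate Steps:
Function('s')(R) = Mul(Rational(1, 8), R)
q = 30 (q = Mul(-10, -3) = 30)
Function('B')(H, z) = 1
Mul(Add(3351, Mul(Add(q, 8), 36)), Pow(Add(Function('B')(-16, C), Function('s')(-20)), -1)) = Mul(Add(3351, Mul(Add(30, 8), 36)), Pow(Add(1, Mul(Rational(1, 8), -20)), -1)) = Mul(Add(3351, Mul(38, 36)), Pow(Add(1, Rational(-5, 2)), -1)) = Mul(Add(3351, 1368), Pow(Rational(-3, 2), -1)) = Mul(4719, Rational(-2, 3)) = -3146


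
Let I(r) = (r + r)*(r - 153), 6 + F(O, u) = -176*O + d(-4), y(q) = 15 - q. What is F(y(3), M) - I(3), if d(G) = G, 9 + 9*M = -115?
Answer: -1222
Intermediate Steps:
M = -124/9 (M = -1 + (1/9)*(-115) = -1 - 115/9 = -124/9 ≈ -13.778)
F(O, u) = -10 - 176*O (F(O, u) = -6 + (-176*O - 4) = -6 + (-4 - 176*O) = -10 - 176*O)
I(r) = 2*r*(-153 + r) (I(r) = (2*r)*(-153 + r) = 2*r*(-153 + r))
F(y(3), M) - I(3) = (-10 - 176*(15 - 1*3)) - 2*3*(-153 + 3) = (-10 - 176*(15 - 3)) - 2*3*(-150) = (-10 - 176*12) - 1*(-900) = (-10 - 2112) + 900 = -2122 + 900 = -1222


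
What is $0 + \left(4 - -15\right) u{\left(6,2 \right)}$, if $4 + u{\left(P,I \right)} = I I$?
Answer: $0$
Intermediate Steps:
$u{\left(P,I \right)} = -4 + I^{2}$ ($u{\left(P,I \right)} = -4 + I I = -4 + I^{2}$)
$0 + \left(4 - -15\right) u{\left(6,2 \right)} = 0 + \left(4 - -15\right) \left(-4 + 2^{2}\right) = 0 + \left(4 + 15\right) \left(-4 + 4\right) = 0 + 19 \cdot 0 = 0 + 0 = 0$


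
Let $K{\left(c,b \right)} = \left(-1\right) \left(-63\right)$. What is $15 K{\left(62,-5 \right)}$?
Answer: $945$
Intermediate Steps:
$K{\left(c,b \right)} = 63$
$15 K{\left(62,-5 \right)} = 15 \cdot 63 = 945$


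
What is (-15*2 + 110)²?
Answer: 6400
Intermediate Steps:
(-15*2 + 110)² = (-30 + 110)² = 80² = 6400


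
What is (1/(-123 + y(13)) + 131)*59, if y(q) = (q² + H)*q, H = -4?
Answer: 15628097/2022 ≈ 7729.0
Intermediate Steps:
y(q) = q*(-4 + q²) (y(q) = (q² - 4)*q = (-4 + q²)*q = q*(-4 + q²))
(1/(-123 + y(13)) + 131)*59 = (1/(-123 + 13*(-4 + 13²)) + 131)*59 = (1/(-123 + 13*(-4 + 169)) + 131)*59 = (1/(-123 + 13*165) + 131)*59 = (1/(-123 + 2145) + 131)*59 = (1/2022 + 131)*59 = (264883/2022)*59 = 15628097/2022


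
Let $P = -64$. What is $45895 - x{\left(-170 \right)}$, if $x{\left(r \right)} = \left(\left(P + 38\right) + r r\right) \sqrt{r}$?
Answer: $45895 - 28874 i \sqrt{170} \approx 45895.0 - 3.7647 \cdot 10^{5} i$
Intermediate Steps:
$x{\left(r \right)} = \sqrt{r} \left(-26 + r^{2}\right)$ ($x{\left(r \right)} = \left(\left(-64 + 38\right) + r r\right) \sqrt{r} = \left(-26 + r^{2}\right) \sqrt{r} = \sqrt{r} \left(-26 + r^{2}\right)$)
$45895 - x{\left(-170 \right)} = 45895 - \sqrt{-170} \left(-26 + \left(-170\right)^{2}\right) = 45895 - i \sqrt{170} \left(-26 + 28900\right) = 45895 - i \sqrt{170} \cdot 28874 = 45895 - 28874 i \sqrt{170}$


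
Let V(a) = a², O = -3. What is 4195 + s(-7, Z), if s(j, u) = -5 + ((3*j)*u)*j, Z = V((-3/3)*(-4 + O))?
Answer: 11393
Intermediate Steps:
Z = 49 (Z = ((-3/3)*(-4 - 3))² = (-3*⅓*(-7))² = (-1*(-7))² = 7² = 49)
s(j, u) = -5 + 3*u*j² (s(j, u) = -5 + (3*j*u)*j = -5 + 3*u*j²)
4195 + s(-7, Z) = 4195 + (-5 + 3*49*(-7)²) = 4195 + (-5 + 3*49*49) = 4195 + (-5 + 7203) = 4195 + 7198 = 11393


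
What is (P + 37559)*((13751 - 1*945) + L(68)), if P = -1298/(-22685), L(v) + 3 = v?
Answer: 10966442258523/22685 ≈ 4.8342e+8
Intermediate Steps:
L(v) = -3 + v
P = 1298/22685 (P = -1298*(-1/22685) = 1298/22685 ≈ 0.057218)
(P + 37559)*((13751 - 1*945) + L(68)) = (1298/22685 + 37559)*((13751 - 1*945) + (-3 + 68)) = 852027213*((13751 - 945) + 65)/22685 = 852027213*(12806 + 65)/22685 = (852027213/22685)*12871 = 10966442258523/22685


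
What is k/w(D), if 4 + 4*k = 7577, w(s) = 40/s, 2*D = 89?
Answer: 673997/320 ≈ 2106.2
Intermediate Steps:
D = 89/2 (D = (½)*89 = 89/2 ≈ 44.500)
k = 7573/4 (k = -1 + (¼)*7577 = -1 + 7577/4 = 7573/4 ≈ 1893.3)
k/w(D) = 7573/(4*((40/(89/2)))) = 7573/(4*((40*(2/89)))) = 7573/(4*(80/89)) = (7573/4)*(89/80) = 673997/320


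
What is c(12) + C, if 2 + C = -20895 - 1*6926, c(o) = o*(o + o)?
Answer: -27535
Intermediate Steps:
c(o) = 2*o**2 (c(o) = o*(2*o) = 2*o**2)
C = -27823 (C = -2 + (-20895 - 1*6926) = -2 + (-20895 - 6926) = -2 - 27821 = -27823)
c(12) + C = 2*12**2 - 27823 = 2*144 - 27823 = 288 - 27823 = -27535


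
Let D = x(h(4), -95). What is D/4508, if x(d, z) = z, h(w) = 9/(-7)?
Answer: -95/4508 ≈ -0.021074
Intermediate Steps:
h(w) = -9/7 (h(w) = 9*(-⅐) = -9/7)
D = -95
D/4508 = -95/4508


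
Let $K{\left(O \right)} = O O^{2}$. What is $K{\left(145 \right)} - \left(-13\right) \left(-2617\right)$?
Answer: $3014604$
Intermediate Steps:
$K{\left(O \right)} = O^{3}$
$K{\left(145 \right)} - \left(-13\right) \left(-2617\right) = 145^{3} - \left(-13\right) \left(-2617\right) = 3048625 - 34021 = 3014604$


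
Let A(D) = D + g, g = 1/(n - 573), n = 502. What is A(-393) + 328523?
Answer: 23297229/71 ≈ 3.2813e+5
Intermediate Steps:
g = -1/71 (g = 1/(502 - 573) = 1/(-71) = -1/71 ≈ -0.014085)
A(D) = -1/71 + D (A(D) = D - 1/71 = -1/71 + D)
A(-393) + 328523 = (-1/71 - 393) + 328523 = -27904/71 + 328523 = 23297229/71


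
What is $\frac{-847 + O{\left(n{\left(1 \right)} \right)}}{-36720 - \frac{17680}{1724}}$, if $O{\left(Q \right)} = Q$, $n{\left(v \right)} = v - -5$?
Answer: $\frac{362471}{15830740} \approx 0.022897$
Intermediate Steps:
$n{\left(v \right)} = 5 + v$ ($n{\left(v \right)} = v + 5 = 5 + v$)
$\frac{-847 + O{\left(n{\left(1 \right)} \right)}}{-36720 - \frac{17680}{1724}} = \frac{-847 + \left(5 + 1\right)}{-36720 - \frac{17680}{1724}} = \frac{-847 + 6}{-36720 - \frac{4420}{431}} = - \frac{841}{-36720 - \frac{4420}{431}} = - \frac{841}{- \frac{15830740}{431}} = \left(-841\right) \left(- \frac{431}{15830740}\right) = \frac{362471}{15830740}$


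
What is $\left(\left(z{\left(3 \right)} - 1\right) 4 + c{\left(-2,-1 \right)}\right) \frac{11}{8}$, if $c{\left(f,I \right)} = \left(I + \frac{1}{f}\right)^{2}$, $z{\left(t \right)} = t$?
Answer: $\frac{451}{32} \approx 14.094$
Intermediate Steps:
$\left(\left(z{\left(3 \right)} - 1\right) 4 + c{\left(-2,-1 \right)}\right) \frac{11}{8} = \left(\left(3 - 1\right) 4 + \frac{\left(1 - -2\right)^{2}}{4}\right) \frac{11}{8} = \left(2 \cdot 4 + \frac{\left(1 + 2\right)^{2}}{4}\right) 11 \cdot \frac{1}{8} = \left(8 + \frac{3^{2}}{4}\right) \frac{11}{8} = \left(8 + \frac{1}{4} \cdot 9\right) \frac{11}{8} = \left(8 + \frac{9}{4}\right) \frac{11}{8} = \frac{41}{4} \cdot \frac{11}{8} = \frac{451}{32}$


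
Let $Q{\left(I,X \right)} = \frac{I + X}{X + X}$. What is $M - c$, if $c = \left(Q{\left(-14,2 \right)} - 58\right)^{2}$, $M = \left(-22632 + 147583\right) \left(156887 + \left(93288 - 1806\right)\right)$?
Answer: $31033951198$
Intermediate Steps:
$M = 31033954919$ ($M = 124951 \left(156887 + 91482\right) = 124951 \cdot 248369 = 31033954919$)
$Q{\left(I,X \right)} = \frac{I + X}{2 X}$
$c = 3721$ ($c = \left(\frac{-14 + 2}{2 \cdot 2} - 58\right)^{2} = \left(\frac{1}{2} \cdot \frac{1}{2} \left(-12\right) - 58\right)^{2} = \left(-3 - 58\right)^{2} = \left(-61\right)^{2} = 3721$)
$M - c = 31033954919 - 3721 = 31033951198$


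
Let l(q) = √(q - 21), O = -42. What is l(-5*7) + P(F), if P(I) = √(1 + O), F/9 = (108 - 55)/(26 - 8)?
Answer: I*(√41 + 2*√14) ≈ 13.886*I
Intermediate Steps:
F = 53/2 (F = 9*((108 - 55)/(26 - 8)) = 9*(53/18) = 53/2 ≈ 26.500)
l(q) = √(-21 + q)
P(I) = I*√41 (P(I) = √(1 - 42) = √(-41) = I*√41)
l(-5*7) + P(F) = √(-21 - 5*7) + I*√41 = √(-21 - 35) + I*√41 = √(-56) + I*√41 = 2*I*√14 + I*√41 = I*√41 + 2*I*√14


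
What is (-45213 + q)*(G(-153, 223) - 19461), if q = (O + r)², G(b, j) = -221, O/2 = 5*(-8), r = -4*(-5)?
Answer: 819027066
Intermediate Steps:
r = 20
O = -80 (O = 2*(5*(-8)) = 2*(-40) = -80)
q = 3600 (q = (-80 + 20)² = (-60)² = 3600)
(-45213 + q)*(G(-153, 223) - 19461) = (-45213 + 3600)*(-221 - 19461) = -41613*(-19682) = 819027066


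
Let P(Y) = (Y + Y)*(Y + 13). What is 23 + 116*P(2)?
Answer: 6983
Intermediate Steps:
P(Y) = 2*Y*(13 + Y) (P(Y) = (2*Y)*(13 + Y) = 2*Y*(13 + Y))
23 + 116*P(2) = 23 + 116*(2*2*(13 + 2)) = 23 + 116*(2*2*15) = 23 + 116*60 = 23 + 6960 = 6983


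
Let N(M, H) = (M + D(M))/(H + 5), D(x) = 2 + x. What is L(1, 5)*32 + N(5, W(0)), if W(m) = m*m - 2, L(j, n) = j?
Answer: 36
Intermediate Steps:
W(m) = -2 + m² (W(m) = m² - 2 = -2 + m²)
N(M, H) = (2 + 2*M)/(5 + H) (N(M, H) = (M + (2 + M))/(H + 5) = (2 + 2*M)/(5 + H))
L(1, 5)*32 + N(5, W(0)) = 1*32 + 2*(1 + 5)/(5 + (-2 + 0²)) = 32 + 2*6/(5 + (-2 + 0)) = 32 + 2*6/(5 - 2) = 32 + 2*6/3 = 32 + 2*(⅓)*6 = 32 + 4 = 36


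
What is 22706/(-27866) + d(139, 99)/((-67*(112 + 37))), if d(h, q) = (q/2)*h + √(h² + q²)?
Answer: -418406011/278186278 - √29122/9983 ≈ -1.5211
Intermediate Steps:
d(h, q) = √(h² + q²) + h*q/2 (d(h, q) = (q/2)*h + √(h² + q²) = h*q/2 + √(h² + q²) = √(h² + q²) + h*q/2)
22706/(-27866) + d(139, 99)/((-67*(112 + 37))) = 22706/(-27866) + (√(139² + 99²) + (½)*139*99)/((-67*(112 + 37))) = 22706*(-1/27866) + (√(19321 + 9801) + 13761/2)/((-67*149)) = -11353/13933 + (√29122 + 13761/2)/(-9983) = -11353/13933 + (13761/2 + √29122)*(-1/9983) = -11353/13933 + (-13761/19966 - √29122/9983) = -418406011/278186278 - √29122/9983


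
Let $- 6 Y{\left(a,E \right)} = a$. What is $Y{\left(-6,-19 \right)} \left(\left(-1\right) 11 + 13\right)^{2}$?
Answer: $4$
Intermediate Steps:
$Y{\left(a,E \right)} = - \frac{a}{6}$
$Y{\left(-6,-19 \right)} \left(\left(-1\right) 11 + 13\right)^{2} = \left(- \frac{1}{6}\right) \left(-6\right) \left(\left(-1\right) 11 + 13\right)^{2} = 1 \left(-11 + 13\right)^{2} = 1 \cdot 2^{2} = 1 \cdot 4 = 4$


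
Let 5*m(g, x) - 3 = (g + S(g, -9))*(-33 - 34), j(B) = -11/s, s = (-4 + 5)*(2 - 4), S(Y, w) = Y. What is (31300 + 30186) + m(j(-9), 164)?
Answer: 306696/5 ≈ 61339.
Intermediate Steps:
s = -2 (s = 1*(-2) = -2)
j(B) = 11/2 (j(B) = -11/(-2) = -11*(-½) = 11/2)
m(g, x) = ⅗ - 134*g/5 (m(g, x) = ⅗ + ((g + g)*(-33 - 34))/5 = ⅗ + ((2*g)*(-67))/5 = ⅗ + (-134*g)/5 = ⅗ - 134*g/5)
(31300 + 30186) + m(j(-9), 164) = (31300 + 30186) + (⅗ - 134/5*11/2) = 61486 + (⅗ - 737/5) = 61486 - 734/5 = 306696/5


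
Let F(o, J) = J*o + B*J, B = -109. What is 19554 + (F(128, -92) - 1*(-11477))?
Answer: 29283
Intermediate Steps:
F(o, J) = -109*J + J*o (F(o, J) = J*o - 109*J = -109*J + J*o)
19554 + (F(128, -92) - 1*(-11477)) = 19554 + (-92*(-109 + 128) - 1*(-11477)) = 19554 + (-92*19 + 11477) = 19554 + (-1748 + 11477) = 19554 + 9729 = 29283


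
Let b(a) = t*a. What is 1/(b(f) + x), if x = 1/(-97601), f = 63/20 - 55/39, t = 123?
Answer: 25376260/5430226577 ≈ 0.0046731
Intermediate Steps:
f = 1357/780 (f = 63*(1/20) - 55*1/39 = 63/20 - 55/39 = 1357/780 ≈ 1.7397)
x = -1/97601 ≈ -1.0246e-5
b(a) = 123*a
1/(b(f) + x) = 1/(123*(1357/780) - 1/97601) = 1/(55637/260 - 1/97601) = 1/(5430226577/25376260) = 25376260/5430226577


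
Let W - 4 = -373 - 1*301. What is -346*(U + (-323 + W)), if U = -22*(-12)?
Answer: 252234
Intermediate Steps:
U = 264
W = -670 (W = 4 + (-373 - 1*301) = 4 + (-373 - 301) = 4 - 674 = -670)
-346*(U + (-323 + W)) = -346*(264 + (-323 - 670)) = -346*(264 - 993) = -346*(-729) = 252234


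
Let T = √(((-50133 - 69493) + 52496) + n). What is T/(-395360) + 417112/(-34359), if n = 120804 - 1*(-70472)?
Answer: -417112/34359 - 33*√114/395360 ≈ -12.141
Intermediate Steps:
n = 191276 (n = 120804 + 70472 = 191276)
T = 33*√114 (T = √(((-50133 - 69493) + 52496) + 191276) = √((-119626 + 52496) + 191276) = √(-67130 + 191276) = √124146 = 33*√114 ≈ 352.34)
T/(-395360) + 417112/(-34359) = (33*√114)/(-395360) + 417112/(-34359) = (33*√114)*(-1/395360) + 417112*(-1/34359) = -33*√114/395360 - 417112/34359 = -417112/34359 - 33*√114/395360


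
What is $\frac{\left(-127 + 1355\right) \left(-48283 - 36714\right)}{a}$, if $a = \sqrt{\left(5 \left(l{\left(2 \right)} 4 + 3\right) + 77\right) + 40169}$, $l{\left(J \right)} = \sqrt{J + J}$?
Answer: $- \frac{104376316 \sqrt{40301}}{40301} \approx -5.1993 \cdot 10^{5}$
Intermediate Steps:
$l{\left(J \right)} = \sqrt{2} \sqrt{J}$ ($l{\left(J \right)} = \sqrt{2 J} = \sqrt{2} \sqrt{J}$)
$a = \sqrt{40301}$ ($a = \sqrt{\left(5 \left(\sqrt{2} \sqrt{2} \cdot 4 + 3\right) + 77\right) + 40169} = \sqrt{\left(5 \left(2 \cdot 4 + 3\right) + 77\right) + 40169} = \sqrt{\left(5 \left(8 + 3\right) + 77\right) + 40169} = \sqrt{\left(5 \cdot 11 + 77\right) + 40169} = \sqrt{\left(55 + 77\right) + 40169} = \sqrt{132 + 40169} = \sqrt{40301} \approx 200.75$)
$\frac{\left(-127 + 1355\right) \left(-48283 - 36714\right)}{a} = \frac{\left(-127 + 1355\right) \left(-48283 - 36714\right)}{\sqrt{40301}} = 1228 \left(-84997\right) \frac{\sqrt{40301}}{40301} = - 104376316 \frac{\sqrt{40301}}{40301} = - \frac{104376316 \sqrt{40301}}{40301}$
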